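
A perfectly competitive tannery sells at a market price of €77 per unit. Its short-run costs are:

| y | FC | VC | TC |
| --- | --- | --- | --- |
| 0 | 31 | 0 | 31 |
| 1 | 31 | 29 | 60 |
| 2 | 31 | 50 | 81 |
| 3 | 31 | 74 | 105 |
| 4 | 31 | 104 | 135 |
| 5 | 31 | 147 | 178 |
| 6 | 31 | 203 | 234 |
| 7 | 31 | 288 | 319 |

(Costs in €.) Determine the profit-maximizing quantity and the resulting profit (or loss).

Tabulate TR − TC: y=0: -31; y=1: 17; y=2: 73; y=3: 126; y=4: 173; y=5: 207; y=6: 228; y=7: 220.
Profit is maximized at y = 6. AVC there is 203/6 = €33.83 ≤ P, so producing beats shutting down (which would give -€31).

y = 6; profit = €228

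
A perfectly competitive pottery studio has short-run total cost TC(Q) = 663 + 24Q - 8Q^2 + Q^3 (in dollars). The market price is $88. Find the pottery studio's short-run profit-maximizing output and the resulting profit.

Profit = -$151 at Q = 8

AVC = 24 - 8Q + Q^2 has its minimum $8 at Q = 4; price $88 clears that bar, so the firm operates.
MC = 24 - 16Q + 3Q^2. Setting P = MC and taking the root on the rising branch gives Q* = 8.
TR = 88·8 = 704. TC = 663 + 192 = 855. Profit = 704 − 855 = -$151.
Shutting down would mean losing the fixed cost of $663, so operating at a loss of $151 is better by $512.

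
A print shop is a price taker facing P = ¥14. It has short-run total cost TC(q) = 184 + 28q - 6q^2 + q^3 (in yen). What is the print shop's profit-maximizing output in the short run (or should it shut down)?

Shut down

Strip out fixed cost: VC = 28q - 6q^2 + q^3. Then AVC = 28 - 6q + q^2 and MC = 28 - 12q + 3q^2.
AVC is minimized where dAVC/dq = -6 + 2q = 0, at q = 3; min AVC = 28 - 6·3 + 3^2 = ¥19.
With P < min AVC (¥14 < ¥19), every unit sold adds to the loss.
Best response: produce nothing and absorb the ¥184 fixed cost.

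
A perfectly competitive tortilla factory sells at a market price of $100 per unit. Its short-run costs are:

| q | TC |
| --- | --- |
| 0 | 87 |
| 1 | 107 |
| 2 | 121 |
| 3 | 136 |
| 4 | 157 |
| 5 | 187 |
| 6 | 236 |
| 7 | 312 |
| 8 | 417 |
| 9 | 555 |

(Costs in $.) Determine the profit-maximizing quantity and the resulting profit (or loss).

q = 7; profit = $388

Profit at each row (π = 100q − TC): q=0: -87; q=1: -7; q=2: 79; q=3: 164; q=4: 243; q=5: 313; q=6: 364; q=7: 388; q=8: 383; q=9: 345.
Profit is maximized at q = 7. AVC there is 225/7 = $32.14 ≤ P, so producing beats shutting down (which would give -$87).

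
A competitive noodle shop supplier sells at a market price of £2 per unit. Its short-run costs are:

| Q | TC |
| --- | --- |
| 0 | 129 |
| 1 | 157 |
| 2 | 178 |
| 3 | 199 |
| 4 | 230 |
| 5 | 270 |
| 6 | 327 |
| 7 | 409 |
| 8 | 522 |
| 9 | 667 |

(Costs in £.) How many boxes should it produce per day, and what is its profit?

Profit at each row (π = 2Q − TC): Q=0: -129; Q=1: -155; Q=2: -174; Q=3: -193; Q=4: -222; Q=5: -260; Q=6: -315; Q=7: -395; Q=8: -506; Q=9: -649.
Profit is highest at Q = 0. Equivalently, the lowest AVC in the table is 70/3 ≈ £23.33 at Q = 3, and P = £2 falls below it — price never covers variable cost, so the firm shuts down and loses only its fixed cost.

Q = 0 (shut down); profit = -£129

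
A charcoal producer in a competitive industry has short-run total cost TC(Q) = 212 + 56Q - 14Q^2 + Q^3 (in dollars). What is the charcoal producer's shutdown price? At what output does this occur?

$7 per unit, at Q = 7

Short-run supply begins at min AVC. From VC = 56Q - 14Q^2 + Q^3, AVC = 56 - 14Q + Q^2.
dAVC/dQ = -14 + 2Q = 0 gives Q = 7. min AVC = 56 - 14·7 + 7^2 = 7.
For P < $7 the firm produces nothing.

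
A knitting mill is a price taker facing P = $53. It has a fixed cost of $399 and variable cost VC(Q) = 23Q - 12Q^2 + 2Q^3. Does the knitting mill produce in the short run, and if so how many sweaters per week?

From TC, MC = TC'(Q) = 23 - 24Q + 6Q^2 and AVC = VC/Q = 23 - 12Q + 2Q^2.
AVC is minimized where dAVC/dQ = -12 + 4Q = 0, at Q = 3; min AVC = 23 - 12·3 + 2·3^2 = $5.
Since P = $53 ≥ min AVC = $5, price covers variable cost and the firm should produce.
P = MC gives -30 - 24Q + 6Q^2 = 0, with roots -1 and 5. Take the larger (rising MC): Q* = 5.
Check: AVC at Q = 5 is $13 ≤ P, so revenue covers variable cost.
Profit = P·Q − TC = 53·5 − 464 = -$199, a loss, but smaller than the $399 fixed cost the firm would lose by shutting down.

Produce at Q = 5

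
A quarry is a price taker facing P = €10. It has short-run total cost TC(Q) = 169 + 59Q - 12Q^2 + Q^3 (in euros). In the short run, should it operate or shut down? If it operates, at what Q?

Shut down

Variable cost is VC = 59Q - 12Q^2 + Q^3, so AVC = VC/Q = 59 - 12Q + Q^2 and MC = dTC/dQ = 59 - 24Q + 3Q^2.
AVC is minimized where dAVC/dQ = -12 + 2Q = 0, at Q = 6; min AVC = 59 - 12·6 + 6^2 = €23.
P = €10 lies below min AVC = €23; no output level covers variable cost.
Shutting down limits the loss to fixed cost, €169.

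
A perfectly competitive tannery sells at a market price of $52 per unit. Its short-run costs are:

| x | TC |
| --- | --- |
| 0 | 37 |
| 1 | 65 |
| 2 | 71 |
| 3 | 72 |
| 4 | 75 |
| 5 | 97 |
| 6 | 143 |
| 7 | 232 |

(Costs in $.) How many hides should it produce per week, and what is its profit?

x = 6; profit = $169

Compute π = P·x − TC at each output: x=0: -37; x=1: -13; x=2: 33; x=3: 84; x=4: 133; x=5: 163; x=6: 169; x=7: 132.
Profit is maximized at x = 6. AVC there is 106/6 = $17.67 ≤ P, so producing beats shutting down (which would give -$37).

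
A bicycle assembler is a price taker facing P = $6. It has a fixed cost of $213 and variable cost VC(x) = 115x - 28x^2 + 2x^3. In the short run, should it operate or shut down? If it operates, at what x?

Strip out fixed cost: VC = 115x - 28x^2 + 2x^3. Then AVC = 115 - 28x + 2x^2 and MC = 115 - 56x + 6x^2.
AVC hits its minimum where MC = AVC, at x = 7, giving min AVC = 115 - 28·7 + 2·7^2 = $17.
With P < min AVC ($6 < $17), every unit sold adds to the loss.
Best response: produce nothing and absorb the $213 fixed cost.

Shut down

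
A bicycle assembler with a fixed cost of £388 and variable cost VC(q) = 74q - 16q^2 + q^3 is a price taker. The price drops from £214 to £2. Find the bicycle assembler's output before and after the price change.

MC = 74 - 32q + 3q^2; the shutdown threshold is min AVC = £10 (at q = 8).
With P = £214 above the shutdown price, P = MC gives q = 14.
At P = £2 < min AVC = £10, price no longer covers variable cost at any output, so the firm shuts down: q = 0.

Output falls from 14 to 0 (the firm shuts down)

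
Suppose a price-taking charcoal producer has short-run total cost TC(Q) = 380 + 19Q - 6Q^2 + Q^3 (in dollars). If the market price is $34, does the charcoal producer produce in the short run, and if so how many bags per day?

Produce at Q = 5

Strip out fixed cost: VC = 19Q - 6Q^2 + Q^3. Then AVC = 19 - 6Q + Q^2 and MC = 19 - 12Q + 3Q^2.
AVC hits its minimum where MC = AVC, at Q = 3, giving min AVC = 19 - 6·3 + 3^2 = $10.
P = $34 exceeds min AVC = $10, so the firm stays open.
Solving P = MC: -15 - 12Q + 3Q^2 = 0 ⇒ Q = -1 or 5. On the upward-sloping branch, Q* = 5.
Check: AVC at Q = 5 is $14 ≤ P, so revenue covers variable cost.
Profit = P·Q − TC = 34·5 − 450 = -$280, a loss, but smaller than the $380 fixed cost the firm would lose by shutting down.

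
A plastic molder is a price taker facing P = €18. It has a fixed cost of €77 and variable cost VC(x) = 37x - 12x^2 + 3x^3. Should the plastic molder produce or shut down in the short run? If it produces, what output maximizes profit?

From TC, MC = TC'(x) = 37 - 24x + 9x^2 and AVC = VC/x = 37 - 12x + 3x^2.
The AVC parabola has its vertex at x = 12/6 = 2, where AVC = 37 - 12·2 + 3·2^2 = €25.
Since P = €18 < min AVC = €25, price fails to cover variable cost at any output.
Shutting down limits the loss to fixed cost, €77.

Shut down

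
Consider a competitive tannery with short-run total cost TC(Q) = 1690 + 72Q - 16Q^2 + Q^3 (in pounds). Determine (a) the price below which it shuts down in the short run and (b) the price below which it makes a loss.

AVC = 72 - 16Q + Q^2; minimized at Q = 8, giving min AVC = £8. That is the shutdown price.
ATC = 1690/Q + 72 - 16Q + Q^2. Setting dATC/dQ = −1690/Q^2 − 16 + 2Q = 0 gives Q = 13 (since 2·13^3 − 16·13^2 = 1690).
min ATC = 1690/13 + 72 − 16·13 + 13^2 = £163. That is the break-even price.
For £8 ≤ P < £163 the firm produces at a loss; below £8 it shuts down.

Shutdown price = £8; break-even price = £163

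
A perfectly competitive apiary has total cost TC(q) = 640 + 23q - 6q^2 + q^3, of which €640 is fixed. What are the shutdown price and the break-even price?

Shutdown price = min AVC. AVC = 23 - 6q + q^2, with vertex at q = 3 and minimum €14.
ATC = 640/q + 23 - 6q + q^2. Setting dATC/dq = −640/q^2 − 6 + 2q = 0 gives q = 8 (since 2·8^3 − 6·8^2 = 640).
min ATC = 640/8 + 23 − 6·8 + 8^2 = €119. That is the break-even price.
For €14 ≤ P < €119 the firm produces at a loss; below €14 it shuts down.

Shutdown price = €14; break-even price = €119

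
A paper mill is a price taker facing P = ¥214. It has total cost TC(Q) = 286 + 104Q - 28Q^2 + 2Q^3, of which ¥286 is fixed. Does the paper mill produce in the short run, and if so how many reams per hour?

Produce at Q = 11

From TC, MC = TC'(Q) = 104 - 56Q + 6Q^2 and AVC = VC/Q = 104 - 28Q + 2Q^2.
AVC hits its minimum where MC = AVC, at Q = 7, giving min AVC = 104 - 28·7 + 2·7^2 = ¥6.
Since P = ¥214 ≥ min AVC = ¥6, price covers variable cost and the firm should produce.
Set P = MC: 214 = 104 - 56Q + 6Q^2 → -110 - 56Q + 6Q^2 = 0. The roots are Q = -5/3 and Q = 11; the profit-maximizing output is on the rising part of MC, so Q* = 11.
Check: AVC at Q = 11 is ¥38 ≤ P, so revenue covers variable cost.
Profit = P·Q − TC = 214·11 − 704 = ¥1650.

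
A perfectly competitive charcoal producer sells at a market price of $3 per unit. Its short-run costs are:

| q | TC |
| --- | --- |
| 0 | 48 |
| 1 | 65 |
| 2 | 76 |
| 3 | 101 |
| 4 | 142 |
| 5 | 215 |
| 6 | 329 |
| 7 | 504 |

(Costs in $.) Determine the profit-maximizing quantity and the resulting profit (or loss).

Tabulate TR − TC: q=0: -48; q=1: -62; q=2: -70; q=3: -92; q=4: -130; q=5: -200; q=6: -311; q=7: -483.
Profit is highest at q = 0. Equivalently, the lowest AVC in the table is 28/2 ≈ $14 at q = 2, and P = $3 falls below it — price never covers variable cost, so the firm shuts down and loses only its fixed cost.

q = 0 (shut down); profit = -$48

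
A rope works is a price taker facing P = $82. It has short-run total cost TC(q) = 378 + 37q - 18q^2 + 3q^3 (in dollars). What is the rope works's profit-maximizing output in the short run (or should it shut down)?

Produce at q = 5

Variable cost is VC = 37q - 18q^2 + 3q^3, so AVC = VC/q = 37 - 18q + 3q^2 and MC = dTC/dq = 37 - 36q + 9q^2.
AVC hits its minimum where MC = AVC, at q = 3, giving min AVC = 37 - 18·3 + 3·3^2 = $10.
P = $82 exceeds min AVC = $10, so the firm stays open.
Solving P = MC: -45 - 36q + 9q^2 = 0 ⇒ q = -1 or 5. On the upward-sloping branch, q* = 5.
Check: AVC at q = 5 is $22 ≤ P, so revenue covers variable cost.
Profit = P·q − TC = 82·5 − 488 = -$78, a loss, but smaller than the $378 fixed cost the firm would lose by shutting down.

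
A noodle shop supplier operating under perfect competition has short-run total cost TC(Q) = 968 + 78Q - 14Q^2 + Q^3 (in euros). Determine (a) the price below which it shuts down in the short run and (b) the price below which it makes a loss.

Shutdown price = €29; break-even price = €133

AVC = 78 - 14Q + Q^2; minimized at Q = 7, giving min AVC = €29. That is the shutdown price.
ATC = 968/Q + 78 - 14Q + Q^2. Setting dATC/dQ = −968/Q^2 − 14 + 2Q = 0 gives Q = 11 (since 2·11^3 − 14·11^2 = 968).
min ATC = 968/11 + 78 − 14·11 + 11^2 = €133. That is the break-even price.
For €29 ≤ P < €133 the firm produces at a loss; below €29 it shuts down.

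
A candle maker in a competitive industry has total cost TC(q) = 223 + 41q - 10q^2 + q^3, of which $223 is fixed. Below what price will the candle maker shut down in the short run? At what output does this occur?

Short-run supply begins at min AVC. From VC = 41q - 10q^2 + q^3, AVC = 41 - 10q + q^2.
At the minimum of AVC, MC = AVC. MC = 41 - 20q + 3q^2; setting MC = AVC gives 2q^2 - 10q = 0, so q = 5. min AVC = 16.
So the shutdown price is $16.

$16 per unit, at q = 5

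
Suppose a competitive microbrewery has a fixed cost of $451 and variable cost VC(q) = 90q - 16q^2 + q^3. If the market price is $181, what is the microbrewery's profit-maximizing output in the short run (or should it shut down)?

Produce at q = 13

Variable cost is VC = 90q - 16q^2 + q^3, so AVC = VC/q = 90 - 16q + q^2 and MC = dTC/dq = 90 - 32q + 3q^2.
The AVC parabola has its vertex at q = 16/2 = 8, where AVC = 90 - 16·8 + 8^2 = $26.
Because $181 ≥ $26, revenue can cover variable cost; the firm operates.
P = MC gives -91 - 32q + 3q^2 = 0, with roots -7/3 and 13. Take the larger (rising MC): q* = 13.
Check: AVC at q = 13 is $51 ≤ P, so revenue covers variable cost.
Profit = P·q − TC = 181·13 − 1114 = $1239.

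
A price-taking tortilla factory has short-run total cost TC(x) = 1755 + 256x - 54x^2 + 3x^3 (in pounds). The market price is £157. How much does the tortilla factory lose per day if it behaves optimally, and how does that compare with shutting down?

AVC = 256 - 54x + 3x^2; min AVC = £13 at x = 9. Since P = £157 ≥ min AVC, the firm produces.
MC = 256 - 108x + 9x^2. Setting P = MC and taking the root on the rising branch gives x* = 11.
TR = 157·11 = 1727. TC = 1755 + 275 = 2030. Profit = 1727 − 2030 = -£303.
That loss of £303 beats the £1755 the firm would lose by shutting down; producing recovers £1452 of fixed cost.

Profit = -£303 at x = 11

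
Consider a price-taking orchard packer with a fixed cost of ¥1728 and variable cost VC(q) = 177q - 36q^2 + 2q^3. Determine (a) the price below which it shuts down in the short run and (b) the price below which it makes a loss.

Shutdown price = ¥15; break-even price = ¥177

AVC = 177 - 36q + 2q^2; minimized at q = 9, giving min AVC = ¥15. That is the shutdown price.
ATC = 1728/q + 177 - 36q + 2q^2. Setting dATC/dq = −1728/q^2 − 36 + 4q = 0 gives q = 12 (since 4·12^3 − 36·12^2 = 1728).
min ATC = 1728/12 + 177 − 36·12 + 2·12^2 = ¥177. That is the break-even price.
For ¥15 ≤ P < ¥177 the firm produces at a loss; below ¥15 it shuts down.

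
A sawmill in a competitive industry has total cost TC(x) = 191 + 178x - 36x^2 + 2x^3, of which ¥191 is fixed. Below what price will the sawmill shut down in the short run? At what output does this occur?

¥16 per unit, at x = 9

Short-run supply begins at min AVC. From VC = 178x - 36x^2 + 2x^3, AVC = 178 - 36x + 2x^2.
dAVC/dx = -36 + 4x = 0 gives x = 9. min AVC = 178 - 36·9 + 2·9^2 = 16.
The firm shuts down for any P below ¥16.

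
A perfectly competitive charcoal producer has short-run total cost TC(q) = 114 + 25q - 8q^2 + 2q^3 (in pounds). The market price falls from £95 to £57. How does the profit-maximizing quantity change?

AVC = 25 - 8q + 2q^2, minimized at q = 2 where min AVC = £17. MC = 25 - 16q + 6q^2.
With P = £95 above the shutdown price, P = MC gives q = 5.
At P = £57 ≥ min AVC, set P = MC: q = 4. The firm stays open but cuts output.

Output falls from 5 to 4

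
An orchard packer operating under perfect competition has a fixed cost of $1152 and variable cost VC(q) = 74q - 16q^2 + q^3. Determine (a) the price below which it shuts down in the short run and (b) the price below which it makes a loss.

AVC = 74 - 16q + q^2; minimized at q = 8, giving min AVC = $10. That is the shutdown price.
ATC = 1152/q + 74 - 16q + q^2. Setting dATC/dq = −1152/q^2 − 16 + 2q = 0 gives q = 12 (since 2·12^3 − 16·12^2 = 1152).
min ATC = 1152/12 + 74 − 16·12 + 12^2 = $122. That is the break-even price.
Between these two prices the firm operates at a loss; above $122 it earns a profit.

Shutdown price = $10; break-even price = $122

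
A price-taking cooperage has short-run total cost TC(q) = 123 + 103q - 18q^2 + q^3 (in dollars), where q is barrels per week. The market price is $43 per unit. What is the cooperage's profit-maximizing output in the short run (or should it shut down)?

Produce at q = 10

Strip out fixed cost: VC = 103q - 18q^2 + q^3. Then AVC = 103 - 18q + q^2 and MC = 103 - 36q + 3q^2.
AVC is minimized where dAVC/dq = -18 + 2q = 0, at q = 9; min AVC = 103 - 18·9 + 9^2 = $22.
P = $43 exceeds min AVC = $22, so the firm stays open.
Solving P = MC: 60 - 36q + 3q^2 = 0 ⇒ q = 2 or 10. On the upward-sloping branch, q* = 10.
Check: AVC at q = 10 is $23 ≤ P, so revenue covers variable cost.
Profit = P·q − TC = 43·10 − 353 = $77.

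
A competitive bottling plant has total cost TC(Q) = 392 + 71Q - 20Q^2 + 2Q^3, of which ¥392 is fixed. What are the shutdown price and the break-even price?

Shutdown price = ¥21; break-even price = ¥85

Shutdown price = min AVC. AVC = 71 - 20Q + 2Q^2, with vertex at Q = 5 and minimum ¥21.
ATC = 392/Q + 71 - 20Q + 2Q^2. Setting dATC/dQ = −392/Q^2 − 20 + 4Q = 0 gives Q = 7 (since 4·7^3 − 20·7^2 = 392).
min ATC = 392/7 + 71 − 20·7 + 2·7^2 = ¥85. That is the break-even price.
For ¥21 ≤ P < ¥85 the firm produces at a loss; below ¥21 it shuts down.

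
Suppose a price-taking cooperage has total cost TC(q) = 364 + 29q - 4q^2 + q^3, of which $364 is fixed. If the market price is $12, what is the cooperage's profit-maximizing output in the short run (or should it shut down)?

Shut down

Variable cost is VC = 29q - 4q^2 + q^3, so AVC = VC/q = 29 - 4q + q^2 and MC = dTC/dq = 29 - 8q + 3q^2.
AVC is minimized where dAVC/dq = -4 + 2q = 0, at q = 2; min AVC = 29 - 4·2 + 2^2 = $25.
With P < min AVC ($12 < $25), every unit sold adds to the loss.
Best response: produce nothing and absorb the $364 fixed cost.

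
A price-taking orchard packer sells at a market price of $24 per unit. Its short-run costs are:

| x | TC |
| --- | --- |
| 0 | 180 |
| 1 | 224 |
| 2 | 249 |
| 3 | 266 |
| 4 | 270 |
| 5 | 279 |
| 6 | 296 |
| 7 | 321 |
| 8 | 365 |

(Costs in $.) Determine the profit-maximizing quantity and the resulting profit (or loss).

Tabulate TR − TC: x=0: -180; x=1: -200; x=2: -201; x=3: -194; x=4: -174; x=5: -159; x=6: -152; x=7: -153; x=8: -173.
Profit is maximized at x = 6. AVC there is 116/6 = $19.33 ≤ P, so producing beats shutting down (which would give -$180).

x = 6; profit = -$152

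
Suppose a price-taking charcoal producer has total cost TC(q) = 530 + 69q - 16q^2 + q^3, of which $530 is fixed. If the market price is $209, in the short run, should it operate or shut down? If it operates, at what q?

Produce at q = 14

From TC, MC = TC'(q) = 69 - 32q + 3q^2 and AVC = VC/q = 69 - 16q + q^2.
The AVC parabola has its vertex at q = 16/2 = 8, where AVC = 69 - 16·8 + 8^2 = $5.
Since P = $209 ≥ min AVC = $5, price covers variable cost and the firm should produce.
P = MC gives -140 - 32q + 3q^2 = 0, with roots -10/3 and 14. Take the larger (rising MC): q* = 14.
Check: AVC at q = 14 is $41 ≤ P, so revenue covers variable cost.
Profit = P·q − TC = 209·14 − 1104 = $1822.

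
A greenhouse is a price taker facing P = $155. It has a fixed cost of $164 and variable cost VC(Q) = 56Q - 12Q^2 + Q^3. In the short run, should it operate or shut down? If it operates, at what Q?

Strip out fixed cost: VC = 56Q - 12Q^2 + Q^3. Then AVC = 56 - 12Q + Q^2 and MC = 56 - 24Q + 3Q^2.
The AVC parabola has its vertex at Q = 12/2 = 6, where AVC = 56 - 12·6 + 6^2 = $20.
Because $155 ≥ $20, revenue can cover variable cost; the firm operates.
P = MC gives -99 - 24Q + 3Q^2 = 0, with roots -3 and 11. Take the larger (rising MC): Q* = 11.
Check: AVC at Q = 11 is $45 ≤ P, so revenue covers variable cost.
Profit = P·Q − TC = 155·11 − 659 = $1046.

Produce at Q = 11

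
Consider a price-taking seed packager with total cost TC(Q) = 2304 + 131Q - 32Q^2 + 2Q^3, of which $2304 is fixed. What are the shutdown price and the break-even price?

Shutdown price = $3; break-even price = $227

AVC = 131 - 32Q + 2Q^2; minimized at Q = 8, giving min AVC = $3. That is the shutdown price.
ATC = 2304/Q + 131 - 32Q + 2Q^2. Setting dATC/dQ = −2304/Q^2 − 32 + 4Q = 0 gives Q = 12 (since 4·12^3 − 32·12^2 = 2304).
min ATC = 2304/12 + 131 − 32·12 + 2·12^2 = $227. That is the break-even price.
For $3 ≤ P < $227 the firm produces at a loss; below $3 it shuts down.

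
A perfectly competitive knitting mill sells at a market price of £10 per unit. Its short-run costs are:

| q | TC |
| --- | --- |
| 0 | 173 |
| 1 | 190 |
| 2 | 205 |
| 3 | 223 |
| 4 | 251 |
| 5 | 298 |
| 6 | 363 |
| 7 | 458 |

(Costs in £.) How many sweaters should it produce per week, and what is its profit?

Compute π = P·q − TC at each output: q=0: -173; q=1: -180; q=2: -185; q=3: -193; q=4: -211; q=5: -248; q=6: -303; q=7: -388.
Profit is highest at q = 0. Equivalently, the lowest AVC in the table is 32/2 ≈ £16 at q = 2, and P = £10 falls below it — price never covers variable cost, so the firm shuts down and loses only its fixed cost.

q = 0 (shut down); profit = -£173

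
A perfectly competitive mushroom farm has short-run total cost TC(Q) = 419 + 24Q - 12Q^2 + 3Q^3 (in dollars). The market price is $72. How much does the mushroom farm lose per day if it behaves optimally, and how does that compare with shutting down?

AVC = 24 - 12Q + 3Q^2 has its minimum $12 at Q = 2; price $72 clears that bar, so the firm operates.
With MC = 24 - 24Q + 9Q^2, P = MC on the upward-sloping part at Q* = 4.
TR = 72·4 = 288. TC = 419 + 96 = 515. Profit = 288 − 515 = -$227.
By producing, the firm covers all variable cost plus $192 of fixed cost; shutting down would lose the full $419.

Profit = -$227 at Q = 4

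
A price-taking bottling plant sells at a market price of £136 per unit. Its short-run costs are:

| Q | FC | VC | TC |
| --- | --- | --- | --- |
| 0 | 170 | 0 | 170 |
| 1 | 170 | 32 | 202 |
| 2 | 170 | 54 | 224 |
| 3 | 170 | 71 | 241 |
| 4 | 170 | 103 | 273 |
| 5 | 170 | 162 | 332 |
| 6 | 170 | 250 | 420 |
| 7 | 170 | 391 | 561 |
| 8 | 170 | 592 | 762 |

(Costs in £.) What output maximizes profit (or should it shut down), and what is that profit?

Compute π = P·Q − TC at each output: Q=0: -170; Q=1: -66; Q=2: 48; Q=3: 167; Q=4: 271; Q=5: 348; Q=6: 396; Q=7: 391; Q=8: 326.
Profit is maximized at Q = 6. AVC there is 250/6 = £41.67 ≤ P, so producing beats shutting down (which would give -£170).

Q = 6; profit = £396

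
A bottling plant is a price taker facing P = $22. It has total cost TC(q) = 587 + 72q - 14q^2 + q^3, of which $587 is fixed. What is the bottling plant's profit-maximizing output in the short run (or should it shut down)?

From TC, MC = TC'(q) = 72 - 28q + 3q^2 and AVC = VC/q = 72 - 14q + q^2.
AVC hits its minimum where MC = AVC, at q = 7, giving min AVC = 72 - 14·7 + 7^2 = $23.
Since P = $22 < min AVC = $23, price fails to cover variable cost at any output.
The firm minimizes its loss by shutting down and losing only its fixed cost of $587.

Shut down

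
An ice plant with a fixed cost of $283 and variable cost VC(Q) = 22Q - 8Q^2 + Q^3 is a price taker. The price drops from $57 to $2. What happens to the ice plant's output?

Output falls from 7 to 0 (the firm shuts down)

MC = 22 - 16Q + 3Q^2; the shutdown threshold is min AVC = $6 (at Q = 4).
At P = $57 ≥ min AVC, set P = MC on the rising branch: Q = 7.
At P = $2 < min AVC = $6, price no longer covers variable cost at any output, so the firm shuts down: Q = 0.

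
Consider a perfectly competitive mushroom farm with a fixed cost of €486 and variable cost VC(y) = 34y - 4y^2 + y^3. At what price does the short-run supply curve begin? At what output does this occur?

Short-run supply begins at min AVC. From VC = 34y - 4y^2 + y^3, AVC = 34 - 4y + y^2.
dAVC/dy = -4 + 2y = 0 gives y = 2. min AVC = 34 - 4·2 + 2^2 = 30.
So the shutdown price is €30.

€30 per unit, at y = 2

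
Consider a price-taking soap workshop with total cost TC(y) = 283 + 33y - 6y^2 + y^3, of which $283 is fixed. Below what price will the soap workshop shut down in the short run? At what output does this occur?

$24 per unit, at y = 3

The shutdown price is the minimum of AVC. VC = 33y - 6y^2 + y^3, so AVC = 33 - 6y + y^2.
At the minimum of AVC, MC = AVC. MC = 33 - 12y + 3y^2; setting MC = AVC gives 2y^2 - 6y = 0, so y = 3. min AVC = 24.
So the shutdown price is $24.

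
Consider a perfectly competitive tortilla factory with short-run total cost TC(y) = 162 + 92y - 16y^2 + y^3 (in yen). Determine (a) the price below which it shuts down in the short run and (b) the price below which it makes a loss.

Shutdown price = ¥28; break-even price = ¥47

AVC = 92 - 16y + y^2; minimized at y = 8, giving min AVC = ¥28. That is the shutdown price.
ATC = 162/y + 92 - 16y + y^2. Setting dATC/dy = −162/y^2 − 16 + 2y = 0 gives y = 9 (since 2·9^3 − 16·9^2 = 162).
min ATC = 162/9 + 92 − 16·9 + 9^2 = ¥47. That is the break-even price.
Between these two prices the firm operates at a loss; above ¥47 it earns a profit.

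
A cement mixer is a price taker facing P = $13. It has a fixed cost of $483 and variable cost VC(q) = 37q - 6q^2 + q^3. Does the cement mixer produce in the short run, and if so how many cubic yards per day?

Shut down

Strip out fixed cost: VC = 37q - 6q^2 + q^3. Then AVC = 37 - 6q + q^2 and MC = 37 - 12q + 3q^2.
AVC hits its minimum where MC = AVC, at q = 3, giving min AVC = 37 - 6·3 + 3^2 = $28.
P = $13 lies below min AVC = $28; no output level covers variable cost.
Shutting down limits the loss to fixed cost, $483.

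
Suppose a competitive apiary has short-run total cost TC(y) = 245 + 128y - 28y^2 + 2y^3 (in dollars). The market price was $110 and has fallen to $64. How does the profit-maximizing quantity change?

Output falls from 9 to 8

AVC = 128 - 28y + 2y^2, minimized at y = 7 where min AVC = $30. MC = 128 - 56y + 6y^2.
At P = $110 ≥ min AVC, set P = MC on the rising branch: y = 9.
At P = $64 ≥ min AVC, set P = MC: y = 8. The firm stays open but cuts output.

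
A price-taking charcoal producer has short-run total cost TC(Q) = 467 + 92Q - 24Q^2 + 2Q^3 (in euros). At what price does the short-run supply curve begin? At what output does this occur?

€20 per unit, at Q = 6

Short-run supply begins at min AVC. From VC = 92Q - 24Q^2 + 2Q^3, AVC = 92 - 24Q + 2Q^2.
At the minimum of AVC, MC = AVC. MC = 92 - 48Q + 6Q^2; setting MC = AVC gives 4Q^2 - 24Q = 0, so Q = 6. min AVC = 20.
So the shutdown price is €20.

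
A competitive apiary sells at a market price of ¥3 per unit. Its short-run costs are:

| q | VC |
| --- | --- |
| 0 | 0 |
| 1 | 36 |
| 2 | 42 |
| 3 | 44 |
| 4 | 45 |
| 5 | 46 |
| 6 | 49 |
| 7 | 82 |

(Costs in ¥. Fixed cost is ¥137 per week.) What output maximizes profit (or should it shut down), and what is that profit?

q = 0 (shut down); profit = -¥137

Tabulate TR − TC: q=0: -137; q=1: -170; q=2: -173; q=3: -172; q=4: -170; q=5: -168; q=6: -168; q=7: -198.
Profit is highest at q = 0. Equivalently, the lowest AVC in the table is 49/6 ≈ ¥8.17 at q = 6, and P = ¥3 falls below it — price never covers variable cost, so the firm shuts down and loses only its fixed cost.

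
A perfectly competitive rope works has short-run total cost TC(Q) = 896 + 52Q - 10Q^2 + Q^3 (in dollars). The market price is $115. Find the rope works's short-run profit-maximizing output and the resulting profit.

AVC = 52 - 10Q + Q^2 has its minimum $27 at Q = 5; price $115 clears that bar, so the firm operates.
With MC = 52 - 20Q + 3Q^2, P = MC on the upward-sloping part at Q* = 9.
TR = 115·9 = 1035. TC = 896 + 387 = 1283. Profit = 1035 − 1283 = -$248.
By producing, the firm covers all variable cost plus $648 of fixed cost; shutting down would lose the full $896.

Profit = -$248 at Q = 9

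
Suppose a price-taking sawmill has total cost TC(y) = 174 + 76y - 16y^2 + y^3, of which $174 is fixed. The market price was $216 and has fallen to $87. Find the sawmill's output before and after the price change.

Output falls from 14 to 11

AVC = 76 - 16y + y^2, minimized at y = 8 where min AVC = $12. MC = 76 - 32y + 3y^2.
At P = $216 ≥ min AVC, set P = MC on the rising branch: y = 14.
At P = $87 ≥ min AVC, set P = MC: y = 11. The firm stays open but cuts output.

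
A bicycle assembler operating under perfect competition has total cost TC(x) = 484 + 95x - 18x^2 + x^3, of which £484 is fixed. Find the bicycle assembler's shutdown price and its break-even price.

Shutdown price = £14; break-even price = £62

AVC = 95 - 18x + x^2; minimized at x = 9, giving min AVC = £14. That is the shutdown price.
ATC = 484/x + 95 - 18x + x^2. Setting dATC/dx = −484/x^2 − 18 + 2x = 0 gives x = 11 (since 2·11^3 − 18·11^2 = 484).
min ATC = 484/11 + 95 − 18·11 + 11^2 = £62. That is the break-even price.
For £14 ≤ P < £62 the firm produces at a loss; below £14 it shuts down.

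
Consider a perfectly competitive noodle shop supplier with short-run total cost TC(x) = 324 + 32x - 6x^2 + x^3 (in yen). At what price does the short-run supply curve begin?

The firm shuts down when price falls below the minimum of average variable cost. AVC = VC/x = 32 - 6x + x^2.
dAVC/dx = -6 + 2x = 0 gives x = 3. min AVC = 32 - 6·3 + 3^2 = 23.
So the shutdown price is ¥23.

¥23 per unit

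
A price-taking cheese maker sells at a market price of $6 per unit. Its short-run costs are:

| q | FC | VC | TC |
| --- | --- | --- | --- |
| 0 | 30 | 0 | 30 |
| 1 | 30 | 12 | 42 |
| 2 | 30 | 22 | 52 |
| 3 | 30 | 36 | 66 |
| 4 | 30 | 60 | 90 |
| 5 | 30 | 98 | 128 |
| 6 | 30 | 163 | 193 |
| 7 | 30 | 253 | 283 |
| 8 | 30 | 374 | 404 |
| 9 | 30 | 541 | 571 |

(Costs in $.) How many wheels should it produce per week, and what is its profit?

q = 0 (shut down); profit = -$30

Tabulate TR − TC: q=0: -30; q=1: -36; q=2: -40; q=3: -48; q=4: -66; q=5: -98; q=6: -157; q=7: -241; q=8: -356; q=9: -517.
Profit is highest at q = 0. Equivalently, the lowest AVC in the table is 22/2 ≈ $11 at q = 2, and P = $6 falls below it — price never covers variable cost, so the firm shuts down and loses only its fixed cost.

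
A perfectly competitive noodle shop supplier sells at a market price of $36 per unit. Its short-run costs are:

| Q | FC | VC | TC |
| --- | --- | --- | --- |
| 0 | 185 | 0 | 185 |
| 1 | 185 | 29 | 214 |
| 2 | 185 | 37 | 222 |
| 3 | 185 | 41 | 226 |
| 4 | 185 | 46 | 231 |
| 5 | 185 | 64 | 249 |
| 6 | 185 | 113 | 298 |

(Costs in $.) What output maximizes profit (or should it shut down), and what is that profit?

Q = 5; profit = -$69

Tabulate TR − TC: Q=0: -185; Q=1: -178; Q=2: -150; Q=3: -118; Q=4: -87; Q=5: -69; Q=6: -82.
Profit is maximized at Q = 5. AVC there is 64/5 = $12.80 ≤ P, so producing beats shutting down (which would give -$185).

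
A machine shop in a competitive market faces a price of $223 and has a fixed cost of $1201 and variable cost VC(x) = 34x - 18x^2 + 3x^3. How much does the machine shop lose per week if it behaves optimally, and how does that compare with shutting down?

Profit = -$25 at x = 7

AVC = 34 - 18x + 3x^2 has its minimum $7 at x = 3; price $223 clears that bar, so the firm operates.
MC = 34 - 36x + 9x^2. Setting P = MC and taking the root on the rising branch gives x* = 7.
TR = 223·7 = 1561. TC = 1201 + 385 = 1586. Profit = 1561 − 1586 = -$25.
Shutting down would mean losing the fixed cost of $1201, so operating at a loss of $25 is better by $1176.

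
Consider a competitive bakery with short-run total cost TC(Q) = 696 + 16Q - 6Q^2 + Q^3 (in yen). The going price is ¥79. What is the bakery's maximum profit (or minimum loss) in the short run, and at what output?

AVC = 16 - 6Q + Q^2 has its minimum ¥7 at Q = 3; price ¥79 clears that bar, so the firm operates.
MC = 16 - 12Q + 3Q^2. Setting P = MC and taking the root on the rising branch gives Q* = 7.
TR = 79·7 = 553. TC = 696 + 161 = 857. Profit = 553 − 857 = -¥304.
That loss of ¥304 beats the ¥696 the firm would lose by shutting down; producing recovers ¥392 of fixed cost.

Profit = -¥304 at Q = 7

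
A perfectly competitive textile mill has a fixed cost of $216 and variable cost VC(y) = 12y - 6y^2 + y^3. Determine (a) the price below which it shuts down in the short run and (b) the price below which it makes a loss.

Shutdown price = min AVC. AVC = 12 - 6y + y^2, with vertex at y = 3 and minimum $3.
ATC = 216/y + 12 - 6y + y^2. Setting dATC/dy = −216/y^2 − 6 + 2y = 0 gives y = 6 (since 2·6^3 − 6·6^2 = 216).
min ATC = 216/6 + 12 − 6·6 + 6^2 = $48. That is the break-even price.
Between these two prices the firm operates at a loss; above $48 it earns a profit.

Shutdown price = $3; break-even price = $48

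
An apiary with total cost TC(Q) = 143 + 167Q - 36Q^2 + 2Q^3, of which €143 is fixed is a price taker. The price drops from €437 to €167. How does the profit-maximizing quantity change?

Output falls from 15 to 12

AVC = 167 - 36Q + 2Q^2, minimized at Q = 9 where min AVC = €5. MC = 167 - 72Q + 6Q^2.
With P = €437 above the shutdown price, P = MC gives Q = 15.
At P = €167 ≥ min AVC, set P = MC: Q = 12. The firm stays open but cuts output.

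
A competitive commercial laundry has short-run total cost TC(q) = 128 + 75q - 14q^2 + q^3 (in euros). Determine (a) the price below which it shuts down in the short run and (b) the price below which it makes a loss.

Shutdown price = €26; break-even price = €43

AVC = 75 - 14q + q^2; minimized at q = 7, giving min AVC = €26. That is the shutdown price.
ATC = 128/q + 75 - 14q + q^2. Setting dATC/dq = −128/q^2 − 14 + 2q = 0 gives q = 8 (since 2·8^3 − 14·8^2 = 128).
min ATC = 128/8 + 75 − 14·8 + 8^2 = €43. That is the break-even price.
For €26 ≤ P < €43 the firm produces at a loss; below €26 it shuts down.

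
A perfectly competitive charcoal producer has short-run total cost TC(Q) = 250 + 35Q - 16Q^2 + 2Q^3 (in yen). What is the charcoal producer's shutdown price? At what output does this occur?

¥3 per unit, at Q = 4

The firm shuts down when price falls below the minimum of average variable cost. AVC = VC/Q = 35 - 16Q + 2Q^2.
At the minimum of AVC, MC = AVC. MC = 35 - 32Q + 6Q^2; setting MC = AVC gives 4Q^2 - 16Q = 0, so Q = 4. min AVC = 3.
So the shutdown price is ¥3.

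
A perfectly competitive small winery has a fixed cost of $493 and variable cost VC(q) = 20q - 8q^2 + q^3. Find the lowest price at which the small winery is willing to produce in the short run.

The firm shuts down when price falls below the minimum of average variable cost. AVC = VC/q = 20 - 8q + q^2.
dAVC/dq = -8 + 2q = 0 gives q = 4. min AVC = 20 - 8·4 + 4^2 = 4.
The firm shuts down for any P below $4.

$4 per unit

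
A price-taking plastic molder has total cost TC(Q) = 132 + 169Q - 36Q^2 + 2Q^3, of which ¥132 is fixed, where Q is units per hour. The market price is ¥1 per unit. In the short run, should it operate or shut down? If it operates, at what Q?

Variable cost is VC = 169Q - 36Q^2 + 2Q^3, so AVC = VC/Q = 169 - 36Q + 2Q^2 and MC = dTC/dQ = 169 - 72Q + 6Q^2.
The AVC parabola has its vertex at Q = 36/4 = 9, where AVC = 169 - 36·9 + 2·9^2 = ¥7.
With P < min AVC (¥1 < ¥7), every unit sold adds to the loss.
Shutting down limits the loss to fixed cost, ¥132.

Shut down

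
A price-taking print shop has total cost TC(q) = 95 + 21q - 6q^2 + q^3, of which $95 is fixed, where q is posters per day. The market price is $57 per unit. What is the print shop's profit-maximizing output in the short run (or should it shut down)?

Strip out fixed cost: VC = 21q - 6q^2 + q^3. Then AVC = 21 - 6q + q^2 and MC = 21 - 12q + 3q^2.
The AVC parabola has its vertex at q = 6/2 = 3, where AVC = 21 - 6·3 + 3^2 = $12.
P = $57 exceeds min AVC = $12, so the firm stays open.
P = MC gives -36 - 12q + 3q^2 = 0, with roots -2 and 6. Take the larger (rising MC): q* = 6.
Check: AVC at q = 6 is $21 ≤ P, so revenue covers variable cost.
Profit = P·q − TC = 57·6 − 221 = $121.

Produce at q = 6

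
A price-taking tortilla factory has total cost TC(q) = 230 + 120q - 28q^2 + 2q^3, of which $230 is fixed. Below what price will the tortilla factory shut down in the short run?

$22 per unit

Short-run supply begins at min AVC. From VC = 120q - 28q^2 + 2q^3, AVC = 120 - 28q + 2q^2.
At the minimum of AVC, MC = AVC. MC = 120 - 56q + 6q^2; setting MC = AVC gives 4q^2 - 28q = 0, so q = 7. min AVC = 22.
For P < $22 the firm produces nothing.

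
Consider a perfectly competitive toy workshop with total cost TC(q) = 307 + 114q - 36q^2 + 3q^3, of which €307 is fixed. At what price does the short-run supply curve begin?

The shutdown price is the minimum of AVC. VC = 114q - 36q^2 + 3q^3, so AVC = 114 - 36q + 3q^2.
dAVC/dq = -36 + 6q = 0 gives q = 6. min AVC = 114 - 36·6 + 3·6^2 = 6.
So the shutdown price is €6.

€6 per unit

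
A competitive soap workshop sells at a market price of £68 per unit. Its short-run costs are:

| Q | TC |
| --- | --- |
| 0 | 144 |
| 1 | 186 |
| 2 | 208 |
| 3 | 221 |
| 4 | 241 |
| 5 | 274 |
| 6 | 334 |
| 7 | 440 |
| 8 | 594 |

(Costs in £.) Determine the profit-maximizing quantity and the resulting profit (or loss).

Q = 6; profit = £74

Tabulate TR − TC: Q=0: -144; Q=1: -118; Q=2: -72; Q=3: -17; Q=4: 31; Q=5: 66; Q=6: 74; Q=7: 36; Q=8: -50.
Profit is maximized at Q = 6. AVC there is 190/6 = £31.67 ≤ P, so producing beats shutting down (which would give -£144).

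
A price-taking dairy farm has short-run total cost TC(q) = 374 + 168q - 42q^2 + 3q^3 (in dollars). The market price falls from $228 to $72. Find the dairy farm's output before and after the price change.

MC = 168 - 84q + 9q^2; the shutdown threshold is min AVC = $21 (at q = 7).
At P = $228 ≥ min AVC, set P = MC on the rising branch: q = 10.
At P = $72 ≥ min AVC, set P = MC: q = 8. The firm stays open but cuts output.

Output falls from 10 to 8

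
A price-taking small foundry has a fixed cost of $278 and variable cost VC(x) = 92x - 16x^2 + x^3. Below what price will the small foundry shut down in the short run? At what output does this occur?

The firm shuts down when price falls below the minimum of average variable cost. AVC = VC/x = 92 - 16x + x^2.
dAVC/dx = -16 + 2x = 0 gives x = 8. min AVC = 92 - 16·8 + 8^2 = 28.
For P < $28 the firm produces nothing.

$28 per unit, at x = 8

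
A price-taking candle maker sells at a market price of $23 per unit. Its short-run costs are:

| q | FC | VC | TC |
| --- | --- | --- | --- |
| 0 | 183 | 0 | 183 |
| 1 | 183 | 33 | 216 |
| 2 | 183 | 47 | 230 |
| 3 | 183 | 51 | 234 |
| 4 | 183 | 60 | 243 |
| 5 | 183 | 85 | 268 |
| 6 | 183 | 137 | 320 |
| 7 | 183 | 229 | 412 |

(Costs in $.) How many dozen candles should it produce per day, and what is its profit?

Compute π = P·q − TC at each output: q=0: -183; q=1: -193; q=2: -184; q=3: -165; q=4: -151; q=5: -153; q=6: -182; q=7: -251.
Profit is maximized at q = 4. AVC there is 60/4 = $15 ≤ P, so producing beats shutting down (which would give -$183).

q = 4; profit = -$151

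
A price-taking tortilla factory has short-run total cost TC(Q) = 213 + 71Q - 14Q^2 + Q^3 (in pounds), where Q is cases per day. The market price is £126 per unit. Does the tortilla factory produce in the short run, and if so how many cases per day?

Variable cost is VC = 71Q - 14Q^2 + Q^3, so AVC = VC/Q = 71 - 14Q + Q^2 and MC = dTC/dQ = 71 - 28Q + 3Q^2.
AVC hits its minimum where MC = AVC, at Q = 7, giving min AVC = 71 - 14·7 + 7^2 = £22.
Since P = £126 ≥ min AVC = £22, price covers variable cost and the firm should produce.
P = MC gives -55 - 28Q + 3Q^2 = 0, with roots -5/3 and 11. Take the larger (rising MC): Q* = 11.
Check: AVC at Q = 11 is £38 ≤ P, so revenue covers variable cost.
Profit = P·Q − TC = 126·11 − 631 = £755.

Produce at Q = 11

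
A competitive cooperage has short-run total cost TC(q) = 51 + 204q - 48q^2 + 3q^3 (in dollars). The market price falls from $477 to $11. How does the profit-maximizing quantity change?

AVC = 204 - 48q + 3q^2, minimized at q = 8 where min AVC = $12. MC = 204 - 96q + 9q^2.
At P = $477 ≥ min AVC, set P = MC on the rising branch: q = 13.
At P = $11 < min AVC = $12, price no longer covers variable cost at any output, so the firm shuts down: q = 0.

Output falls from 13 to 0 (the firm shuts down)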